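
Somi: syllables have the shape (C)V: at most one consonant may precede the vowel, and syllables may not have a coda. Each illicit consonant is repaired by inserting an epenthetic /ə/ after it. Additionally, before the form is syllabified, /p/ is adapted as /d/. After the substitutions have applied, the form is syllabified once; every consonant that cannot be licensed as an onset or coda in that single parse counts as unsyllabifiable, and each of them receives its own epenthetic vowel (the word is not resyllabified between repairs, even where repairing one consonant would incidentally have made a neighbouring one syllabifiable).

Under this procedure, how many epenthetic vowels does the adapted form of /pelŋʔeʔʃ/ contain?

4

After substitution the input is /delŋʔeʔʃ/.
The unsyllabifiable consonants are /l/, /ŋ/, /ʔ/, /ʃ/; each receives one epenthetic vowel.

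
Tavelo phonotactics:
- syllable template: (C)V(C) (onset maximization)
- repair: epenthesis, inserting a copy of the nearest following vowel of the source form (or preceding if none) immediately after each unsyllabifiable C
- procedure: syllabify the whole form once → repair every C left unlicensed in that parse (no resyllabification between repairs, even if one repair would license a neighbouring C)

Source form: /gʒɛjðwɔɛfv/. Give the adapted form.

Under (C)V(C), the unsyllabifiable consonants are /g/, /ð/, /v/ (at most one coda consonant is licensed; onsets are limited to one consonant).
Each unlicensed consonant becomes the onset of a new syllable: /g/ → /gɛ/, /ð/ → /ðɔ/, /v/ → /vɛ/.

gɛʒɛjðɔwɔɛfvɛ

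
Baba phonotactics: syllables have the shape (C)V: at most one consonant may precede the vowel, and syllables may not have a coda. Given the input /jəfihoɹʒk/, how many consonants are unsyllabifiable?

Under (C)V, the unsyllabifiable consonants are /ɹ/, /ʒ/, /k/ (no codas are permitted; onsets are limited to one consonant).

3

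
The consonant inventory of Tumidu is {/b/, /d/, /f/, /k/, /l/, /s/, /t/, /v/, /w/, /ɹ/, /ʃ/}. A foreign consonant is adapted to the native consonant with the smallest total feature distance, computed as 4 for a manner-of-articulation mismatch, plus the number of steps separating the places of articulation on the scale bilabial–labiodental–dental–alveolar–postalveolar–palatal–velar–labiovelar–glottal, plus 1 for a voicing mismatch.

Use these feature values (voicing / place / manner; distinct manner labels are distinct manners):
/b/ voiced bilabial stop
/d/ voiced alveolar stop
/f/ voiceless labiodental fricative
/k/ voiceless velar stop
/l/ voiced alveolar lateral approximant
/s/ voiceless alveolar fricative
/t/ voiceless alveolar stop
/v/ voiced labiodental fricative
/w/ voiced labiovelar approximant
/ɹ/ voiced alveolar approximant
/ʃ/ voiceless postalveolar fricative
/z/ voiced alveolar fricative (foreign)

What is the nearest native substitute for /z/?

/s/ is closest: same manner (fricative), place distance 0 (alveolar→alveolar), voicing differs (+1); total 1. Next closest is /v/ at distance 2.

s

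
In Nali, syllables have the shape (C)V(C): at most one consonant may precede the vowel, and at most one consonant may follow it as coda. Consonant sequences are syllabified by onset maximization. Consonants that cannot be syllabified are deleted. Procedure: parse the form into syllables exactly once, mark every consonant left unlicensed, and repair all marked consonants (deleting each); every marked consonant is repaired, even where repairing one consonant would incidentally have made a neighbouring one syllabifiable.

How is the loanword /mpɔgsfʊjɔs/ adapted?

The consonants /m/, /s/ cannot be parsed into a legal (C)V(C) syllable (at most one coda consonant is licensed; onsets are limited to one consonant).
Deleting the stranded consonants removes /m/, /s/.

pɔgfʊjɔs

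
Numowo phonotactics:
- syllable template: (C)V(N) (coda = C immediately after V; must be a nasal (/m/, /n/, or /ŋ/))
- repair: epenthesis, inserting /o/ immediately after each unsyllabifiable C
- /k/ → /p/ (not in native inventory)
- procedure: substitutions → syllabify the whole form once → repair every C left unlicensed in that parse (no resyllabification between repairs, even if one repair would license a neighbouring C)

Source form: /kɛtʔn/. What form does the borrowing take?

Substitution: /k/ → /p/, giving /pɛtʔn/.
Syllabifying with onset maximization leaves /t/, /ʔ/, /n/ stranded (only a nasal (/m/, /n/, or /ŋ/) is licensed in coda position; onsets are limited to one consonant).
Epenthesis after each stranded consonant: /t/ → /to/, /ʔ/ → /ʔo/, /n/ → /no/.

pɛtoʔono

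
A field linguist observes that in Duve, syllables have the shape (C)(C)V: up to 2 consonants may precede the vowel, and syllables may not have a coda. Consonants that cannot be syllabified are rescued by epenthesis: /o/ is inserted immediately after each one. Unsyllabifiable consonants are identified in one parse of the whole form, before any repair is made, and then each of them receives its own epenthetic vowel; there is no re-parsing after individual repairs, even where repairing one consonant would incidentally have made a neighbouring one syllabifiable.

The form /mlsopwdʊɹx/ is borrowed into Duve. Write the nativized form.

molsopowdʊɹoxo

The consonants /m/, /p/, /ɹ/, /x/ cannot be parsed into a legal (C)(C)V syllable (no codas are permitted; onsets may contain at most 2 consonants).
Inserting the epenthetic vowel yields /m/ → /mo/, /p/ → /po/, /ɹ/ → /ɹo/, /x/ → /xo/.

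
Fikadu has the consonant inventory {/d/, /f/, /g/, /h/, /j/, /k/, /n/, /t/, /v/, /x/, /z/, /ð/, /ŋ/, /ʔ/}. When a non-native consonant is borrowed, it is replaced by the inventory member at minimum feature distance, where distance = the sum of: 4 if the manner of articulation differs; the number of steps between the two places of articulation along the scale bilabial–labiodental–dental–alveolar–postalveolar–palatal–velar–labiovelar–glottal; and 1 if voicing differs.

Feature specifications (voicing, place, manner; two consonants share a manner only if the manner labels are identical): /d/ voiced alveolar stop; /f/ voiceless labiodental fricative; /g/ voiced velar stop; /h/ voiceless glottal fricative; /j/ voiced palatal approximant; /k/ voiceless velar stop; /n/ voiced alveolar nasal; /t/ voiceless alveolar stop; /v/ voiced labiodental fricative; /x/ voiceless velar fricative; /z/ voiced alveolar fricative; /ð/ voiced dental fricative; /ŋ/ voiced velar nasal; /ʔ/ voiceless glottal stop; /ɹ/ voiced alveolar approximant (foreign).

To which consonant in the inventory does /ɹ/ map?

/j/ is closest: same manner (approximant), place distance 2 (alveolar→palatal), same voicing; total 2. Next closest is /d/ at distance 4.

j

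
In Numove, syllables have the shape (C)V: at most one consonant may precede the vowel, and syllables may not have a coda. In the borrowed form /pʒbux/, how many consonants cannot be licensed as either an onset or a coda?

3

Syllabifying with onset maximization leaves /p/, /ʒ/, /x/ stranded (no codas are permitted; onsets are limited to one consonant).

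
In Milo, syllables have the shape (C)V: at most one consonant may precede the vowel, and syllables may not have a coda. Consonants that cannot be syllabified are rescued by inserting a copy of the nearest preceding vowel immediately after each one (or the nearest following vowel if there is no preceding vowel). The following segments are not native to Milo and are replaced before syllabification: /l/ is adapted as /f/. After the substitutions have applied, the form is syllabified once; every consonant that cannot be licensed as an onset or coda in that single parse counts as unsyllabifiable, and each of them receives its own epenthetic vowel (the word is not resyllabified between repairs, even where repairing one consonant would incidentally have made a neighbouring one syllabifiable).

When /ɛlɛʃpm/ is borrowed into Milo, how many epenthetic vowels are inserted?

After substitution the input is /ɛfɛʃpm/.
The unsyllabifiable consonants are /ʃ/, /p/, /m/; each receives one epenthetic vowel.

3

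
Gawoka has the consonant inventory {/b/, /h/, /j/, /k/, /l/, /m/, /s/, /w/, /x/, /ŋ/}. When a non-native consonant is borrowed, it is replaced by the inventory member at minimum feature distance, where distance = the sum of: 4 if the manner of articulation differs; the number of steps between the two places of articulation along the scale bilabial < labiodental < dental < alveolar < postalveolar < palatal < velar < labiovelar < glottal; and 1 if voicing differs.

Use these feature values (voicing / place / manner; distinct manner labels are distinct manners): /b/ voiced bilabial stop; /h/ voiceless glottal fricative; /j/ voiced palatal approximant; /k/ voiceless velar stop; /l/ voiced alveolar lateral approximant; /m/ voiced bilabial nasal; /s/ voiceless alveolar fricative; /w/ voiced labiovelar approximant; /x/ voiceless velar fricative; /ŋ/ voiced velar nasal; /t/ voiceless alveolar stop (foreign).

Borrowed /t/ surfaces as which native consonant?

/k/ is closest: same manner (stop), place distance 3 (alveolar→velar), same voicing; total 3. Next closest is /b/ at distance 4.

k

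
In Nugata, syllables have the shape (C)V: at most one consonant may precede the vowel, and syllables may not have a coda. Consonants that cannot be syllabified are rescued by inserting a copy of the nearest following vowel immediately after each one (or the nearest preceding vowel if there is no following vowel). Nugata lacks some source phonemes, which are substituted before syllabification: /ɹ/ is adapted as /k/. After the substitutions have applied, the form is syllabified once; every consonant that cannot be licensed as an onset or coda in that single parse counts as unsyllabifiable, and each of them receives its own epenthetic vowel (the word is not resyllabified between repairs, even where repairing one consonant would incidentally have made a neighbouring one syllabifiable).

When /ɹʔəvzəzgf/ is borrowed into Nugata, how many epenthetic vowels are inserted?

After substitution the input is /kʔəvzəzgf/.
The unsyllabifiable consonants are /k/, /v/, /z/, /g/, /f/; each receives one epenthetic vowel.

5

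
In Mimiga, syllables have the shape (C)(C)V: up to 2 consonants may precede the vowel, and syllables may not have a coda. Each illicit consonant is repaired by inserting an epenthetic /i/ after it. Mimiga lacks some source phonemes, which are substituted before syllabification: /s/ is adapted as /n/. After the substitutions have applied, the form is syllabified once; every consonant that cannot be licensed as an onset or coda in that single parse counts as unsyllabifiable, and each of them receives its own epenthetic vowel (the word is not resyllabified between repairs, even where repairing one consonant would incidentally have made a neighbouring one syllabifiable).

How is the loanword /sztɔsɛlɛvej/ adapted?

Substitution: /s/ → /n/, giving /nztɔnɛlɛvej/.
Under (C)(C)V, the unsyllabifiable consonants are /n/, /j/ (no codas are permitted; onsets may contain at most 2 consonants).
Inserting the epenthetic vowel yields /n/ → /ni/, /j/ → /ji/.

niztɔnɛlɛveji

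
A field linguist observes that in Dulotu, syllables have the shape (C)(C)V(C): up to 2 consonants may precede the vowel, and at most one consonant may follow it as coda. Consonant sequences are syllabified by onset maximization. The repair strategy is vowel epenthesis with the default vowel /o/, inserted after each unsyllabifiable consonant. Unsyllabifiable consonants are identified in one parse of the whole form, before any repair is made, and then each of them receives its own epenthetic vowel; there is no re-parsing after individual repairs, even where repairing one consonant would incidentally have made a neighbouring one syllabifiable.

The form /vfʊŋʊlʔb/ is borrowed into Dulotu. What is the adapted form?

Under (C)(C)V(C), the unsyllabifiable consonants are /ʔ/, /b/ (at most one coda consonant is licensed; onsets may contain at most 2 consonants).
Each unlicensed consonant becomes the onset of a new syllable: /ʔ/ → /ʔo/, /b/ → /bo/.

vfʊŋʊlʔobo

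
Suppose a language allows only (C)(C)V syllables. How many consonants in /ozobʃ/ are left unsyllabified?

2

Under (C)(C)V, the unsyllabifiable consonants are /b/, /ʃ/ (no codas are permitted; onsets may contain at most 2 consonants).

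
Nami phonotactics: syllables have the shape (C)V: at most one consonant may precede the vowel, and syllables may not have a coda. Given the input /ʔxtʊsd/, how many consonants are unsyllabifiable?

4

The consonants /ʔ/, /x/, /s/, /d/ cannot be parsed into a legal (C)V syllable (no codas are permitted; onsets are limited to one consonant).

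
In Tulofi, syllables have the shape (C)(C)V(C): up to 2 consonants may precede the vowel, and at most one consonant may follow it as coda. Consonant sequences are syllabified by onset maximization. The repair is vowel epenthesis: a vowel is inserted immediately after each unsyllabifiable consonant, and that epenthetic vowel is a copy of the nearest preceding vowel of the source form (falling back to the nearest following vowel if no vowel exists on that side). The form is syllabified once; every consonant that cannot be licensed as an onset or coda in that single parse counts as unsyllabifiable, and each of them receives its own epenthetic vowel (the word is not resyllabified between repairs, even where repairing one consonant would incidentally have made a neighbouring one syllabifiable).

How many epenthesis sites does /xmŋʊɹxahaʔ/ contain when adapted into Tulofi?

The unsyllabifiable consonants are /x/; each receives one epenthetic vowel.

1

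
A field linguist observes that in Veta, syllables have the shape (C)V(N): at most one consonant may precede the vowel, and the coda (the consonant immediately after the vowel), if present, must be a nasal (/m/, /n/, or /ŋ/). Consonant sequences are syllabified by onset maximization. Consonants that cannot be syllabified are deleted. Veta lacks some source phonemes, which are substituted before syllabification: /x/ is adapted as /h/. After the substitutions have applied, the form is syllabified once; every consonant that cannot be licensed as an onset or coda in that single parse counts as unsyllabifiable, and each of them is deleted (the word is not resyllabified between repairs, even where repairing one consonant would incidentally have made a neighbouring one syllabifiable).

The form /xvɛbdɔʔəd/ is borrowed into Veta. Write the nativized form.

vɛdɔʔə

Substitution: /x/ → /h/, giving /hvɛbdɔʔəd/.
Syllabifying with onset maximization leaves /h/, /b/, /d/ stranded (only a nasal (/m/, /n/, or /ŋ/) is licensed in coda position; onsets are limited to one consonant).
Deleting the stranded consonants removes /h/, /b/, /d/.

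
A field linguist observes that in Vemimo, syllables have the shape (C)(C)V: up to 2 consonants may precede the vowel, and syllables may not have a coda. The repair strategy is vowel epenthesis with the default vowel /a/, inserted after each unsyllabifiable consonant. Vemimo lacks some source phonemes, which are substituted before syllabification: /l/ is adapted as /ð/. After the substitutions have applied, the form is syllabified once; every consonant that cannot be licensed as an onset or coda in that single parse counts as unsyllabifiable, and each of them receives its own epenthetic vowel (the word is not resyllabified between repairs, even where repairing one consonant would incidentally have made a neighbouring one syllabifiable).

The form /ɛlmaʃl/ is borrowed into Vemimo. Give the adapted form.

ɛðmaʃaða

Substitution: /l/ → /ð/, giving /ɛðmaʃð/.
Under (C)(C)V, the unsyllabifiable consonants are /ʃ/, /ð/ (no codas are permitted; onsets may contain at most 2 consonants).
Inserting the epenthetic vowel yields /ʃ/ → /ʃa/, /ð/ → /ða/.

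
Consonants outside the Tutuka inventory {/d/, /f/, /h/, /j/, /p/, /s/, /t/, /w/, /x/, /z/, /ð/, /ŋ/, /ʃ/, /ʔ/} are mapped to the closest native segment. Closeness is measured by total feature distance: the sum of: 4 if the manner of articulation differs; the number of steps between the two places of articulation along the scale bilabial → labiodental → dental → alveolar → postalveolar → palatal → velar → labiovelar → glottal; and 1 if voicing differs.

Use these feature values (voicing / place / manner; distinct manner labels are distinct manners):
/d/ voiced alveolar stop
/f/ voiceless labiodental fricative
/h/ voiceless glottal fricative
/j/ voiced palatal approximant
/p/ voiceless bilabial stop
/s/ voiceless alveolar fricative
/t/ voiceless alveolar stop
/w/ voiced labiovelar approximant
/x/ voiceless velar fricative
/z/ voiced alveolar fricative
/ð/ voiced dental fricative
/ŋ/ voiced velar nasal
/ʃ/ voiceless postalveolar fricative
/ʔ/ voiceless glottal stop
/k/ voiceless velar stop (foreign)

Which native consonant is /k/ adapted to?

/ʔ/ is closest: same manner (stop), place distance 2 (velar→glottal), same voicing; total 2. Next closest is /t/ at distance 3.

ʔ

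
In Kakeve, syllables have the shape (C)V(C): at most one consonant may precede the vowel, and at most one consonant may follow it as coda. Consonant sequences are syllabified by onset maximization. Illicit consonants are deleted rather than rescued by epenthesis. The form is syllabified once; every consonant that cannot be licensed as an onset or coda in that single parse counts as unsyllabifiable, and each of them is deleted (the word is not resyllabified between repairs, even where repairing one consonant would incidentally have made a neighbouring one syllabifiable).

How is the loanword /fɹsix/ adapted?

six

Syllabifying with onset maximization leaves /f/, /ɹ/ stranded (at most one coda consonant is licensed; onsets are limited to one consonant).
Each unlicensed consonant is deleted: /f/, /ɹ/.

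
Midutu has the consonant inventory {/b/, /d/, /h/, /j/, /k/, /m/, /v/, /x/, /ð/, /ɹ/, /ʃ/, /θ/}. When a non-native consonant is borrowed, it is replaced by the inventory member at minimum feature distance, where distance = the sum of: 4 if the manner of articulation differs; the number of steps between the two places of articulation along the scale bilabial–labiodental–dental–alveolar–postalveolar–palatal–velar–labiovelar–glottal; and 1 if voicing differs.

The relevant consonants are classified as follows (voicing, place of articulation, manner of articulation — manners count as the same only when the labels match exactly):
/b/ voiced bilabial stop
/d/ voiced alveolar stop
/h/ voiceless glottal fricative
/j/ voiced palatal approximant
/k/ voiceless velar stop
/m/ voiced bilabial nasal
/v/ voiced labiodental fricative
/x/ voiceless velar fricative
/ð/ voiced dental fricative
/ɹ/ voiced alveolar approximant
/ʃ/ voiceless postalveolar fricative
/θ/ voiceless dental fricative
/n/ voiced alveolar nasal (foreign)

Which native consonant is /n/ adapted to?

m

/m/ is closest: same manner (nasal), place distance 3 (alveolar→bilabial), same voicing; total 3. Next closest is /d/ at distance 4.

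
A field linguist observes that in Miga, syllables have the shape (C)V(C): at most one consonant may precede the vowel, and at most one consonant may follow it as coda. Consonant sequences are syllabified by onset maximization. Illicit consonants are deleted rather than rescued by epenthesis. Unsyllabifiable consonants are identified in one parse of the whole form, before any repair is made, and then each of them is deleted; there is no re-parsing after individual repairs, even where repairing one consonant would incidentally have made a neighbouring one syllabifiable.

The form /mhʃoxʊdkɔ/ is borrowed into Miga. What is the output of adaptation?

Under (C)V(C), the unsyllabifiable consonants are /m/, /h/ (at most one coda consonant is licensed; onsets are limited to one consonant).
Deletion applies to /m/, /h/.

ʃoxʊdkɔ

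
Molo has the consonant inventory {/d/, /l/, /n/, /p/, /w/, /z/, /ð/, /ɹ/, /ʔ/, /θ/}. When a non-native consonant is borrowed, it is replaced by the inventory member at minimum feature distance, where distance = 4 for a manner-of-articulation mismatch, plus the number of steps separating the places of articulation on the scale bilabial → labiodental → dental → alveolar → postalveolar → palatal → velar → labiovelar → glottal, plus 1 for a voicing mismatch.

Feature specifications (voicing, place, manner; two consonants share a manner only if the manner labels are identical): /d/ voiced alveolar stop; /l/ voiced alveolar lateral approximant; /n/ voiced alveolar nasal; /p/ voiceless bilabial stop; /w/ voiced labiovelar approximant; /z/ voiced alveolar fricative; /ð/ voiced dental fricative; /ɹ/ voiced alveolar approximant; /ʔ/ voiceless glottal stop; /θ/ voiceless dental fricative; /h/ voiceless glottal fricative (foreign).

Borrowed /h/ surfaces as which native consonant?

ʔ

/ʔ/ is closest: manner differs (fricative→stop, +4), place distance 0 (glottal→glottal), same voicing; total 4. Next closest is /w/ at distance 6.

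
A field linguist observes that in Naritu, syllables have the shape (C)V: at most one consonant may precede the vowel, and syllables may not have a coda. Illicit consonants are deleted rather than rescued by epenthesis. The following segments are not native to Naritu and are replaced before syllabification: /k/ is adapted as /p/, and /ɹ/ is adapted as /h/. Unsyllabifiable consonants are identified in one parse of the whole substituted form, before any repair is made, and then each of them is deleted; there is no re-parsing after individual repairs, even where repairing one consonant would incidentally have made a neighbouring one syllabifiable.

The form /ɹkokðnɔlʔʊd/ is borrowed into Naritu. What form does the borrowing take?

ponɔʔʊ

Substitution: /ɹ/ → /h/, /k/ → /p/, giving /hpopðnɔlʔʊd/.
Syllabifying with onset maximization leaves /h/, /p/, /ð/, /l/, /d/ stranded (no codas are permitted; onsets are limited to one consonant).
Each unlicensed consonant is deleted: /h/, /p/, /ð/, /l/, /d/.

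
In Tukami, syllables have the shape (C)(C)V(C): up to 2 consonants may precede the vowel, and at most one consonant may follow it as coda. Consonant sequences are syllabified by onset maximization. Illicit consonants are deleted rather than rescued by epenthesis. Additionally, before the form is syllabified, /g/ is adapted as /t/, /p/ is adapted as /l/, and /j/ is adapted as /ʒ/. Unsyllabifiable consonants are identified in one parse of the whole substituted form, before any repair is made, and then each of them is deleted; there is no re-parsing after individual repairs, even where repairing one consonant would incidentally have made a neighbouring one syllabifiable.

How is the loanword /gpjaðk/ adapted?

Substitution: /g/ → /t/, /p/ → /l/, /j/ → /ʒ/, giving /tlʒaðk/.
The consonants /t/, /k/ cannot be parsed into a legal (C)(C)V(C) syllable (at most one coda consonant is licensed; onsets may contain at most 2 consonants).
Deletion applies to /t/, /k/.

lʒað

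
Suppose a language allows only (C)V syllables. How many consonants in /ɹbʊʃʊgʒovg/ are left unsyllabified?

4

The consonants /ɹ/, /g/, /v/, /g/ cannot be parsed into a legal (C)V syllable (no codas are permitted; onsets are limited to one consonant).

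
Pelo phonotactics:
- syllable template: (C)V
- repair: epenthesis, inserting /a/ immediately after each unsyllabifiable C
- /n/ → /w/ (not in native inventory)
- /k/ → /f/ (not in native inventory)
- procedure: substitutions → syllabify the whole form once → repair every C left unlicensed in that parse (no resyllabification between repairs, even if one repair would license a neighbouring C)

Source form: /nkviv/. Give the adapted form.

Substitution: /n/ → /w/, /k/ → /f/, giving /wfviv/.
Under (C)V, the unsyllabifiable consonants are /w/, /f/, /v/ (no codas are permitted; onsets are limited to one consonant).
Inserting the epenthetic vowel yields /w/ → /wa/, /f/ → /fa/, /v/ → /va/.

wafaviva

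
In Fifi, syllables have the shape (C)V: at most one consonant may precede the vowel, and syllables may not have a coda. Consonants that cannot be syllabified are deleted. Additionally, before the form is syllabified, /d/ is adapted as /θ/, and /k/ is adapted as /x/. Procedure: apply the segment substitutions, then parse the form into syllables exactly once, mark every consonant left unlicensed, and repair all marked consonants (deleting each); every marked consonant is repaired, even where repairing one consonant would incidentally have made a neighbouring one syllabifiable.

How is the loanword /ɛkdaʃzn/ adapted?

ɛθa

Substitution: /k/ → /x/, /d/ → /θ/, giving /ɛxθaʃzn/.
The consonants /x/, /ʃ/, /z/, /n/ cannot be parsed into a legal (C)V syllable (no codas are permitted; onsets are limited to one consonant).
Deleting the stranded consonants removes /x/, /ʃ/, /z/, /n/.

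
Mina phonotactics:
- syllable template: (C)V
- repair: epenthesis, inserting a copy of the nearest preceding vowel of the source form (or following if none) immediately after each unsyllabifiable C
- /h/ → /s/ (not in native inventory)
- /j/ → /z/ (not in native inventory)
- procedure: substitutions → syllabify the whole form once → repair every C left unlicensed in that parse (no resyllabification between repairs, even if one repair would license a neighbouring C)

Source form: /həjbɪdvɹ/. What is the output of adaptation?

Substitution: /h/ → /s/, /j/ → /z/, giving /səzbɪdvɹ/.
The consonants /z/, /d/, /v/, /ɹ/ cannot be parsed into a legal (C)V syllable (no codas are permitted; onsets are limited to one consonant).
Each unlicensed consonant becomes the onset of a new syllable: /z/ → /zə/, /d/ → /dɪ/, /v/ → /vɪ/, /ɹ/ → /ɹɪ/.

səzəbɪdɪvɪɹɪ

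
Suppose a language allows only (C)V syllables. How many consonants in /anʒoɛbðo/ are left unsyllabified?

2

Under (C)V, the unsyllabifiable consonants are /n/, /b/ (no codas are permitted; onsets are limited to one consonant).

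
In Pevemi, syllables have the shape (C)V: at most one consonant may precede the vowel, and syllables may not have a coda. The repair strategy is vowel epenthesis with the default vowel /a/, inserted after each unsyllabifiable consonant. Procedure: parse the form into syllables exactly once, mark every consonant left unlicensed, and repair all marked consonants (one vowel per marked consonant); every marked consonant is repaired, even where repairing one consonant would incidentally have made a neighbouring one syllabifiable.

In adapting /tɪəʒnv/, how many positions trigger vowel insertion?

3

The unsyllabifiable consonants are /ʒ/, /n/, /v/; each receives one epenthetic vowel.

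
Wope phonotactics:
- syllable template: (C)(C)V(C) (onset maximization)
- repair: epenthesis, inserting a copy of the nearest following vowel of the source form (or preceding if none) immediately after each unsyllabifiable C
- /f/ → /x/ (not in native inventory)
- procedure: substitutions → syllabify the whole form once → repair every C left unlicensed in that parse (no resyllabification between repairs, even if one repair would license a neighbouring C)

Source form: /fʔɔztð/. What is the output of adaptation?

xʔɔztɔðɔ

Substitution: /f/ → /x/, giving /xʔɔztð/.
Syllabifying with onset maximization leaves /t/, /ð/ stranded (at most one coda consonant is licensed; onsets may contain at most 2 consonants).
Each unlicensed consonant becomes the onset of a new syllable: /t/ → /tɔ/, /ð/ → /ðɔ/.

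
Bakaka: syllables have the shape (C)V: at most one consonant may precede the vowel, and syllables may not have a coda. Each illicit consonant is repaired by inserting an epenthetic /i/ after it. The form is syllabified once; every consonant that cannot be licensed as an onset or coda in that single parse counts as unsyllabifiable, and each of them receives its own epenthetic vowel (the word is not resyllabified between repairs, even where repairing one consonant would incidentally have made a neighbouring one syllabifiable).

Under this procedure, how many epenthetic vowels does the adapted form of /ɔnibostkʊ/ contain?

The unsyllabifiable consonants are /s/, /t/; each receives one epenthetic vowel.

2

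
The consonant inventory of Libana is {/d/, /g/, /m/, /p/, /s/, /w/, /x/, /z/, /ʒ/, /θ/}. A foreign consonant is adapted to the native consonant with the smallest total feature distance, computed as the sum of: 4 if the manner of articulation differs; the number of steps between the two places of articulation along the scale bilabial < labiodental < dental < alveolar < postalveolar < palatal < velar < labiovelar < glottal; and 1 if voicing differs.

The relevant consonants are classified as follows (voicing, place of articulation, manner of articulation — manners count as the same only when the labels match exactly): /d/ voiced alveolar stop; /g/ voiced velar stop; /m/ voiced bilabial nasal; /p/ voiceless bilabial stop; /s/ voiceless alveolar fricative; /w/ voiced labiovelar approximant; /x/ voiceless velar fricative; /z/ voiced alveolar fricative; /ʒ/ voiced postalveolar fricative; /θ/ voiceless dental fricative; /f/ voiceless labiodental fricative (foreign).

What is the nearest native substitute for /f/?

θ

/θ/ is closest: same manner (fricative), place distance 1 (labiodental→dental), same voicing; total 1. Next closest is /s/ at distance 2.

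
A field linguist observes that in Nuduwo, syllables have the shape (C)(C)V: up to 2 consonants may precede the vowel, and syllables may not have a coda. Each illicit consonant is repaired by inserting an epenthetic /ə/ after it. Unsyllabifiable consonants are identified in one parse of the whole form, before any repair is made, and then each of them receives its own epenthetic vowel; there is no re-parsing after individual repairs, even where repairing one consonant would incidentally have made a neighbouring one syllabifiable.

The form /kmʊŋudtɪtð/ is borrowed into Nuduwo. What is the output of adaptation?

The consonants /t/, /ð/ cannot be parsed into a legal (C)(C)V syllable (no codas are permitted; onsets may contain at most 2 consonants).
Epenthesis after each stranded consonant: /t/ → /tə/, /ð/ → /ðə/.

kmʊŋudtɪtəðə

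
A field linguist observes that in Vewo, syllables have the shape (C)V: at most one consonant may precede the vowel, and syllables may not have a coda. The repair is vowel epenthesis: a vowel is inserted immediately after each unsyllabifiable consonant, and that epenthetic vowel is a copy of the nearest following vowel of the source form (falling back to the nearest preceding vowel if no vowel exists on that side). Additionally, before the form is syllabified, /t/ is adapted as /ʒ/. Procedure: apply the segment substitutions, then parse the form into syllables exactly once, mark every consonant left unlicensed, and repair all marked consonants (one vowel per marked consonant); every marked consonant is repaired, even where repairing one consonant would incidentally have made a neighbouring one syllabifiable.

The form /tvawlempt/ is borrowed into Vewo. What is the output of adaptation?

ʒavawelemepeʒe

Substitution: /t/ → /ʒ/, giving /ʒvawlempʒ/.
The consonants /ʒ/, /w/, /m/, /p/, /ʒ/ cannot be parsed into a legal (C)V syllable (no codas are permitted; onsets are limited to one consonant).
Inserting the epenthetic vowel yields /ʒ/ → /ʒa/, /w/ → /we/, /m/ → /me/, /p/ → /pe/, /ʒ/ → /ʒe/.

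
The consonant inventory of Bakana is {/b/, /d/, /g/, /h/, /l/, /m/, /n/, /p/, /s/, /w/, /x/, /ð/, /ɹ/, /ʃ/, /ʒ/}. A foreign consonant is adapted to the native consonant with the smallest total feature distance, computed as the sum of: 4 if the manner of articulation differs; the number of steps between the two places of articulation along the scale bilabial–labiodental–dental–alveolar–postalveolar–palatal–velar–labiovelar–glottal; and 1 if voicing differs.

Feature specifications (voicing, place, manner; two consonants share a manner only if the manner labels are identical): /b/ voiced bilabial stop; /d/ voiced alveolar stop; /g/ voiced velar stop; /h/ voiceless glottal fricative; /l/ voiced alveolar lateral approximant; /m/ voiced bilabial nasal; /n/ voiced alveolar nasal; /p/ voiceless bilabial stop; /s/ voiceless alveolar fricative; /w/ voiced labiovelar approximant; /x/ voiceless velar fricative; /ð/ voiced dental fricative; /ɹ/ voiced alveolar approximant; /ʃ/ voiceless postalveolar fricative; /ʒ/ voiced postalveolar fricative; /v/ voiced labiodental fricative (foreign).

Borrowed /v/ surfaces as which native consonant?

/ð/ is closest: same manner (fricative), place distance 1 (labiodental→dental), same voicing; total 1. Next closest is /s/ at distance 3.

ð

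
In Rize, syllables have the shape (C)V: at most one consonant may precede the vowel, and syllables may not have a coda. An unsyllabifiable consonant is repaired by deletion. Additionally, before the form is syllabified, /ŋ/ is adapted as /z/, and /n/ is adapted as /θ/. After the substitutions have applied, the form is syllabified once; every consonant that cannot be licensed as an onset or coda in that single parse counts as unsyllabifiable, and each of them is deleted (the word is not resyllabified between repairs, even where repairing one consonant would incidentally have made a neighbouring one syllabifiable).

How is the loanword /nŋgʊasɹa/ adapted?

gʊaɹa

Substitution: /n/ → /θ/, /ŋ/ → /z/, giving /θzgʊasɹa/.
Syllabifying with onset maximization leaves /θ/, /z/, /s/ stranded (no codas are permitted; onsets are limited to one consonant).
Each unlicensed consonant is deleted: /θ/, /z/, /s/.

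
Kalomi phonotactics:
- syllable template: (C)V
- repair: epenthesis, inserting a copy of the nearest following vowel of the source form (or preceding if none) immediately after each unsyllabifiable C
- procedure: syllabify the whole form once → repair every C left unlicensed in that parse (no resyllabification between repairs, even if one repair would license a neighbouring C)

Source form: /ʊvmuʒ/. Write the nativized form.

Syllabifying with onset maximization leaves /v/, /ʒ/ stranded (no codas are permitted; onsets are limited to one consonant).
Epenthesis after each stranded consonant: /v/ → /vu/, /ʒ/ → /ʒu/.

ʊvumuʒu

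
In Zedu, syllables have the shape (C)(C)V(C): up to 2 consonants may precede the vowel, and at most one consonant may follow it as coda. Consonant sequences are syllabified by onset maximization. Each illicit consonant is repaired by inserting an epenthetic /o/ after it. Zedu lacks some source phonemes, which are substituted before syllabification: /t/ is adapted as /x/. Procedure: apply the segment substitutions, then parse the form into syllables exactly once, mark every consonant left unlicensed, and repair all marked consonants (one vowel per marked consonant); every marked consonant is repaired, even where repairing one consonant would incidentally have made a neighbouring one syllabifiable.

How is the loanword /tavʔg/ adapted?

xavʔogo

Substitution: /t/ → /x/, giving /xavʔg/.
Under (C)(C)V(C), the unsyllabifiable consonants are /ʔ/, /g/ (at most one coda consonant is licensed; onsets may contain at most 2 consonants).
Each unlicensed consonant becomes the onset of a new syllable: /ʔ/ → /ʔo/, /g/ → /go/.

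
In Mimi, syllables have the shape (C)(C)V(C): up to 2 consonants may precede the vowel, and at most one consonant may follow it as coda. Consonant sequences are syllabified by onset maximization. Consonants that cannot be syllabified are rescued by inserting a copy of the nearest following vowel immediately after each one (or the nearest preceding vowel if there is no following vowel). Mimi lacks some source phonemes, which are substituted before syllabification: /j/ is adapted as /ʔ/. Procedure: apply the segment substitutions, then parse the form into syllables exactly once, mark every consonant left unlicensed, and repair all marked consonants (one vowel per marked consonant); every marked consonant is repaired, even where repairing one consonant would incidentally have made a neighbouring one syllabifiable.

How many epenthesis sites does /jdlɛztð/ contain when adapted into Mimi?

3

After substitution the input is /ʔdlɛztð/.
The unsyllabifiable consonants are /ʔ/, /t/, /ð/; each receives one epenthetic vowel.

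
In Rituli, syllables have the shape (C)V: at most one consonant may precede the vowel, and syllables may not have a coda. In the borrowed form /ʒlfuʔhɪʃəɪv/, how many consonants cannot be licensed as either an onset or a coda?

4

Under (C)V, the unsyllabifiable consonants are /ʒ/, /l/, /ʔ/, /v/ (no codas are permitted; onsets are limited to one consonant).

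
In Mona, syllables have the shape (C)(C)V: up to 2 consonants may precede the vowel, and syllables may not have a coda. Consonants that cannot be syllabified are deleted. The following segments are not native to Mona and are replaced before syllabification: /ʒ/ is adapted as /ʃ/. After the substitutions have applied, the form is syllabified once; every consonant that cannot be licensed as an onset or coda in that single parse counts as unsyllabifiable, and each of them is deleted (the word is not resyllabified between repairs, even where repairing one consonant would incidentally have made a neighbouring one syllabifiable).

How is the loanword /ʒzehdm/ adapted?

Substitution: /ʒ/ → /ʃ/, giving /ʃzehdm/.
Syllabifying with onset maximization leaves /h/, /d/, /m/ stranded (no codas are permitted; onsets may contain at most 2 consonants).
Deleting the stranded consonants removes /h/, /d/, /m/.

ʃze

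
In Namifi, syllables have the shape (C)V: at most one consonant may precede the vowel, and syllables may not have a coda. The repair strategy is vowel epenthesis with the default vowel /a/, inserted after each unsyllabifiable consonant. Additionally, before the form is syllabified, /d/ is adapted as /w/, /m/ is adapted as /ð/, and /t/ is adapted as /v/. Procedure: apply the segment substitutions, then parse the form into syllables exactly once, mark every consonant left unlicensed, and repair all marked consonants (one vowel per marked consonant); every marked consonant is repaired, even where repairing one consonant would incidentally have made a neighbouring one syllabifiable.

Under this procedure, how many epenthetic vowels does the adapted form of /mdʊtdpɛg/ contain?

4

After substitution the input is /ðwʊvwpɛg/.
The unsyllabifiable consonants are /ð/, /v/, /w/, /g/; each receives one epenthetic vowel.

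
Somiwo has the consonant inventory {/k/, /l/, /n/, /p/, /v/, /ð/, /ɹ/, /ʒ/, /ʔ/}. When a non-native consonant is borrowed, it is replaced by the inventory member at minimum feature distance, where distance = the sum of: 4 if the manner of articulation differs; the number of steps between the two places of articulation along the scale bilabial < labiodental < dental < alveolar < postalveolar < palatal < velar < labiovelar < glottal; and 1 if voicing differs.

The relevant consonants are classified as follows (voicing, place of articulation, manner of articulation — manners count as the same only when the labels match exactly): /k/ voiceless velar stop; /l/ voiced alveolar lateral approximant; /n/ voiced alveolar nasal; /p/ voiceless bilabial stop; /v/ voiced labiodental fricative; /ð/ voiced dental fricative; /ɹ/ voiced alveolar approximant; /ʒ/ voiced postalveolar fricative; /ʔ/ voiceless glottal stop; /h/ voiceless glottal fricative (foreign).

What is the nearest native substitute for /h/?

ʔ

/ʔ/ is closest: manner differs (fricative→stop, +4), place distance 0 (glottal→glottal), same voicing; total 4. Next closest is /ʒ/ at distance 5.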